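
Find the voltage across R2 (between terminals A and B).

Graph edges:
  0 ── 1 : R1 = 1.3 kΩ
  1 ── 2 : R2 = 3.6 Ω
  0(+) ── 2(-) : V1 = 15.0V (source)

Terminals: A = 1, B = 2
R1 and R2 are in series across V1 (node 0 → node 1 → node 2), and the output A–B is taken across R2, so this is a voltage divider.
Series current: I = V1/(R1 + R2) = 15/(1300 + 3.6) = 15/1304 = 0.01151 A
V_R2 = I × R2 = V1 × R2/(R1 + R2) = 15 × 3.6/1304 = 0.04142 V

Final answer: 0.04142 V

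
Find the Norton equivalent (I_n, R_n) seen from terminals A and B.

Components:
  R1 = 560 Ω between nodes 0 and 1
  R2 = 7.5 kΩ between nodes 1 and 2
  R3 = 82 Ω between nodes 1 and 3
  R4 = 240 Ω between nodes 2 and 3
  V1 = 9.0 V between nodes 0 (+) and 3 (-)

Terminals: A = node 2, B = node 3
Find the Thévenin equivalent first; then I_n = V_th/R_th and R_n = R_th.
Step 1 — V_th is the open-circuit voltage V_A - V_B (nothing connected across the terminals).
Nodal analysis, taking node 3 as the 0 V reference.
Source V1 fixes V_0 = 9 V.
KCL at each unknown node (sum of currents leaving = 0; resistances in Ω):
  Node 1: (V_1 - 9)/560 + (V_1 - V_2)/7500 + (V_1 - 0)/82 = 0
  Node 2: (V_2 - V_1)/7500 + (V_2 - 0)/240 = 0
Collecting terms (coefficients in siemens):
  0.01411·V_1 - 0.0001333·V_2 = 0.01607
  0.0043·V_2 - 0.0001333·V_1 = 0
Determinant D = (0.01411)(0.0043) - (-0.0001333)(-0.0001333) = 0.00006067
V_1 = [(0.01607)(0.0043) - (-0.0001333)(0)]/D = 1.139 V
V_2 = [(0.01411)(0) - (0.01607)(-0.0001333)]/D = 0.03532 V
V_th = V_2 - V_3 = 0.03532 - 0 = 0.03532 V
Step 2 — R_th: zero the source — replace V1 by a short circuit (node 3 merges into node 0) — and find the resistance seen between A (node 2) and B (node 0).
Reduce the network between node 2 (A) and node 0 (B) by series/parallel combination:
  Rp1 = R1 ‖ R3 (parallel, both between nodes 0 and 1) = 1/(1/560 + 1/82) = 71.53 Ω
  Rs1 = R2 + Rp1 (series, joined only at node 1) = 7500 + 71.53 = 7572 Ω
  Rp2 = R4 ‖ Rs1 (parallel, both between nodes 0 and 2) = 1/(1/240 + 1/7572) = 232.6 Ω
R_th = 232.6 Ω
I_n = V_th/R_th = 0.03532/232.6 = 0.0001518 A, and R_n = R_th = 232.6 Ω

Final answer: I_n = 0.0001518 A, R_n = 232.6 Ω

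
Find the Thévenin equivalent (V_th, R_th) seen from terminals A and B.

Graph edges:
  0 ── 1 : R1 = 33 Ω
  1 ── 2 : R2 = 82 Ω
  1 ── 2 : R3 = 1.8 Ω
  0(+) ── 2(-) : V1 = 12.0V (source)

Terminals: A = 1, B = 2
Step 1 — V_th is the open-circuit voltage V_A - V_B (nothing connected across the terminals).
Nodal analysis, taking node 2 as the 0 V reference.
Source V1 fixes V_0 = 12 V.
KCL at each unknown node (sum of currents leaving = 0; resistances in Ω):
  Node 1: (V_1 - 12)/33 + (V_1 - 0)/82 + (V_1 - 0)/1.8 = 0
Collecting terms: 0.5981 × V_1 = 0.3636  =>  V_1 = 0.608 V
V_th = V_1 - V_2 = 0.608 - 0 = 0.608 V
Step 2 — R_th: zero the source — replace V1 by a short circuit (node 2 merges into node 0) — and find the resistance seen between A (node 1) and B (node 0).
Reduce the network between node 1 (A) and node 0 (B) by series/parallel combination:
  Rp1 = R1 ‖ R2 ‖ R3 (parallel, all between nodes 0 and 1) = 1/(1/33 + 1/82 + 1/1.8) = 1.672 Ω
R_th = 1.672 Ω

Final answer: V_th = 0.608 V, R_th = 1.672 Ω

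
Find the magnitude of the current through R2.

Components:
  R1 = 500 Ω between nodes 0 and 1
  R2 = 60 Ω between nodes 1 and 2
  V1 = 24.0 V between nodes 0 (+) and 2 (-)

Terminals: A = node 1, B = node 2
Nodal analysis, taking node 2 as the 0 V reference.
Source V1 fixes V_0 = 24 V.
KCL at each unknown node (sum of currents leaving = 0; resistances in Ω):
  Node 1: (V_1 - 24)/500 + (V_1 - 0)/60 = 0
Collecting terms: 0.01867 × V_1 = 0.048  =>  V_1 = 2.571 V
I_R2 = (V_1 - V_2)/R2 = (2.571 - 0)/60 = 0.04286 A
|I_R2| = 0.04286 A

Final answer: |I_R2| = 0.04286 A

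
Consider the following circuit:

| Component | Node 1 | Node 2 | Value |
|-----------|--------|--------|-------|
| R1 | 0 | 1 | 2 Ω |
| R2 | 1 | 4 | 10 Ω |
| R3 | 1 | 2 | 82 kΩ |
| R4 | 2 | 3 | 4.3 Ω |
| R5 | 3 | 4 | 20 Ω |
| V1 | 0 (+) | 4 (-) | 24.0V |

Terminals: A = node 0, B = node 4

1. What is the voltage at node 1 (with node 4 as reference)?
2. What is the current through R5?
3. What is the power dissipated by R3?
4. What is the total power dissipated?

Nodal analysis, taking node 4 as the 0 V reference.
Source V1 fixes V_0 = 24 V.
KCL at each unknown node (sum of currents leaving = 0; resistances in Ω):
  Node 1: (V_1 - 24)/2 + (V_1 - 0)/10 + (V_1 - V_2)/82000 = 0
  Node 2: (V_2 - V_1)/82000 + (V_2 - V_3)/4.3 = 0
  Node 3: (V_3 - V_2)/4.3 + (V_3 - 0)/20 = 0
Collecting terms (coefficients in siemens):
  0.6·V_1 - 0.0000122·V_2 = 12
  0.2326·V_2 - 0.0000122·V_1 - 0.2326·V_3 = 0
  0.2826·V_3 - 0.2326·V_2 = 0
Solving these 3 simultaneous equations (Gaussian elimination) gives:
  V_1 = 20 V, V_2 = 0.005925 V, V_3 = 0.004877 V
Part 1:
  Read off the nodal solution: V_1 = 20 V
Part 2:
  I_R5 = (V_3 - V_4)/R5 = (0.004877 - 0)/20 = 0.0002438 A
  Magnitude: I_R5 = 0.0002438 A
Part 3:
  I_R3 = (V_1 - V_2)/R3 = (20 - 0.005925)/82000 = 0.0002438 A
  P_R3 = I_R3² × R3 = (0.0002438)² × 82000 = 0.004875 W
Part 4:
  Power in each resistor, P = (ΔV)²/R:
    P_R1 = (24 - 20)²/2 = 8.002 W
    P_R2 = (20 - 0)²/10 = 40 W
    P_R3 = (20 - 0.005925)²/82000 = 0.004875 W
    P_R4 = (0.005925 - 0.004877)²/4.3 = 0.0000002556 W
    P_R5 = (0.004877 - 0)²/20 = 0.000001189 W
  P_total = P_R1 + P_R2 + P_R3 + P_R4 + P_R5 = 48 W

Final answers:
1. V_1 = 20 V
2. I_R5 = 0.0002438 A
3. P_R3 = 0.004875 W
4. P_total = 48 W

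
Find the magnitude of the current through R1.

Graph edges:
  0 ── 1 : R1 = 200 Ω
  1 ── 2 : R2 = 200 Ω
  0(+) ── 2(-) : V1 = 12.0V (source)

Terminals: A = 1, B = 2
Nodal analysis, taking node 2 as the 0 V reference.
Source V1 fixes V_0 = 12 V.
KCL at each unknown node (sum of currents leaving = 0; resistances in Ω):
  Node 1: (V_1 - 12)/200 + (V_1 - 0)/200 = 0
Collecting terms: 0.01 × V_1 = 0.06  =>  V_1 = 6 V
I_R1 = (V_0 - V_1)/R1 = (12 - 6)/200 = 0.03 A
|I_R1| = 0.03 A

Final answer: |I_R1| = 0.03 A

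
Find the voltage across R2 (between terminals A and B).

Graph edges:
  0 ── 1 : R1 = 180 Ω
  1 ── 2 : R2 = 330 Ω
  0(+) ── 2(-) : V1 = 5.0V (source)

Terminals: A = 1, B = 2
R1 and R2 are in series across V1 (node 0 → node 1 → node 2), and the output A–B is taken across R2, so this is a voltage divider.
Series current: I = V1/(R1 + R2) = 5/(180 + 330) = 5/510 = 0.009804 A
V_R2 = I × R2 = V1 × R2/(R1 + R2) = 5 × 330/510 = 3.235 V

Final answer: 3.235 V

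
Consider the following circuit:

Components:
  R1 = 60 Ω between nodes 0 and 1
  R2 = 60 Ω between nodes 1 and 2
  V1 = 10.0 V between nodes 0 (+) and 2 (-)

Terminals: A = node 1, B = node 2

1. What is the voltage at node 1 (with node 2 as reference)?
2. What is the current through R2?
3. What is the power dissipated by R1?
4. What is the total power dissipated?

Nodal analysis, taking node 2 as the 0 V reference.
Source V1 fixes V_0 = 10 V.
KCL at each unknown node (sum of currents leaving = 0; resistances in Ω):
  Node 1: (V_1 - 10)/60 + (V_1 - 0)/60 = 0
Collecting terms: 0.03333 × V_1 = 0.1667  =>  V_1 = 5 V
Part 1:
  Read off the nodal solution: V_1 = 5 V
Part 2:
  I_R2 = (V_1 - V_2)/R2 = (5 - 0)/60 = 0.08333 A
  Magnitude: I_R2 = 0.08333 A
Part 3:
  I_R1 = (V_0 - V_1)/R1 = (10 - 5)/60 = 0.08333 A
  P_R1 = I_R1² × R1 = (0.08333)² × 60 = 0.4167 W
Part 4:
  Power in each resistor, P = (ΔV)²/R:
    P_R1 = (10 - 5)²/60 = 0.4167 W
    P_R2 = (5 - 0)²/60 = 0.4167 W
  P_total = P_R1 + P_R2 = 0.8333 W

Final answers:
1. V_1 = 5 V
2. I_R2 = 0.08333 A
3. P_R1 = 0.4167 W
4. P_total = 0.8333 W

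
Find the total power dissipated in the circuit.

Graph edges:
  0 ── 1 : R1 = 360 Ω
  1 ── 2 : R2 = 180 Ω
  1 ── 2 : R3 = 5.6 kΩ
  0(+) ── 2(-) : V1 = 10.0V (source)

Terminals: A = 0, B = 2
Nodal analysis, taking node 2 as the 0 V reference.
Source V1 fixes V_0 = 10 V.
KCL at each unknown node (sum of currents leaving = 0; resistances in Ω):
  Node 1: (V_1 - 10)/360 + (V_1 - 0)/180 + (V_1 - 0)/5600 = 0
Collecting terms: 0.008512 × V_1 = 0.02778  =>  V_1 = 3.263 V
Power in each resistor, P = (ΔV)²/R:
  P_R1 = (10 - 3.263)²/360 = 0.1261 W
  P_R2 = (3.263 - 0)²/180 = 0.05917 W
  P_R3 = (3.263 - 0)²/5600 = 0.001902 W
P_total = P_R1 + P_R2 + P_R3 = 0.1871 W

Final answer: 0.1871 W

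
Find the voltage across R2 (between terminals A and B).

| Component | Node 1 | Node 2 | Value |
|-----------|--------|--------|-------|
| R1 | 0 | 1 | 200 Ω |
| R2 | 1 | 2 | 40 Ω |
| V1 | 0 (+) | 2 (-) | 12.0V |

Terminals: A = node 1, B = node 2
R1 and R2 are in series across V1 (node 0 → node 1 → node 2), and the output A–B is taken across R2, so this is a voltage divider.
Series current: I = V1/(R1 + R2) = 12/(200 + 40) = 12/240 = 0.05 A
V_R2 = I × R2 = V1 × R2/(R1 + R2) = 12 × 40/240 = 2 V

Final answer: 2 V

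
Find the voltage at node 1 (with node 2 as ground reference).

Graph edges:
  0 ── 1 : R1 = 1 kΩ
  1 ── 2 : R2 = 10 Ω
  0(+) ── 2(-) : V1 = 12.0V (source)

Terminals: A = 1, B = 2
Nodal analysis, taking node 2 as the 0 V reference.
Source V1 fixes V_0 = 12 V.
KCL at each unknown node (sum of currents leaving = 0; resistances in Ω):
  Node 1: (V_1 - 12)/1000 + (V_1 - 0)/10 = 0
Collecting terms: 0.101 × V_1 = 0.012  =>  V_1 = 0.1188 V
The requested potential is V_1 = 0.1188 V.

Final answer: V_1 = 0.1188 V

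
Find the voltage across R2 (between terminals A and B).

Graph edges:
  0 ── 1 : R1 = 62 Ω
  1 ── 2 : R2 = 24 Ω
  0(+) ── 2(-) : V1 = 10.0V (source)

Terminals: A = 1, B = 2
R1 and R2 are in series across V1 (node 0 → node 1 → node 2), and the output A–B is taken across R2, so this is a voltage divider.
Series current: I = V1/(R1 + R2) = 10/(62 + 24) = 10/86 = 0.1163 A
V_R2 = I × R2 = V1 × R2/(R1 + R2) = 10 × 24/86 = 2.791 V

Final answer: 2.791 V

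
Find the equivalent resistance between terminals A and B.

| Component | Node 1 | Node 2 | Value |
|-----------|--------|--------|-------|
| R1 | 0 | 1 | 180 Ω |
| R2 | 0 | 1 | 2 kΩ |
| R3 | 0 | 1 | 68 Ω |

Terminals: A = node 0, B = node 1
Reduce the network between node 0 (A) and node 1 (B) by series/parallel combination:
  Rp1 = R1 ‖ R2 ‖ R3 (parallel, all between nodes 0 and 1) = 1/(1/180 + 1/2000 + 1/68) = 48.17 Ω
R_eq = 48.17 Ω

Final answer: 48.17 Ω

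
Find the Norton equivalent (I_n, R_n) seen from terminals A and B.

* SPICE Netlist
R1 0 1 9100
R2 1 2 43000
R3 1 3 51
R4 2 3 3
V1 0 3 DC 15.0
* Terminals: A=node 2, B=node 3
Find the Thévenin equivalent first; then I_n = V_th/R_th and R_n = R_th.
Step 1 — V_th is the open-circuit voltage V_A - V_B (nothing connected across the terminals).
Nodal analysis, taking node 3 as the 0 V reference.
Source V1 fixes V_0 = 15 V.
KCL at each unknown node (sum of currents leaving = 0; resistances in Ω):
  Node 1: (V_1 - 15)/9100 + (V_1 - V_2)/43000 + (V_1 - 0)/51 = 0
  Node 2: (V_2 - V_1)/43000 + (V_2 - 0)/3 = 0
Collecting terms (coefficients in siemens):
  0.01974·V_1 - 0.00002326·V_2 = 0.001648
  0.3334·V_2 - 0.00002326·V_1 = 0
Determinant D = (0.01974)(0.3334) - (-0.00002326)(-0.00002326) = 0.006581
V_1 = [(0.001648)(0.3334) - (-0.00002326)(0)]/D = 0.0835 V
V_2 = [(0.01974)(0) - (0.001648)(-0.00002326)]/D = 0.000005825 V
V_th = V_2 - V_3 = 0.000005825 - 0 = 0.000005825 V
Step 2 — R_th: zero the source — replace V1 by a short circuit (node 3 merges into node 0) — and find the resistance seen between A (node 2) and B (node 0).
Reduce the network between node 2 (A) and node 0 (B) by series/parallel combination:
  Rp1 = R1 ‖ R3 (parallel, both between nodes 0 and 1) = 1/(1/9100 + 1/51) = 50.72 Ω
  Rs1 = R2 + Rp1 (series, joined only at node 1) = 43000 + 50.72 = 43050 Ω
  Rp2 = R4 ‖ Rs1 (parallel, both between nodes 0 and 2) = 1/(1/3 + 1/43050) = 3 Ω
R_th = 3 Ω
I_n = V_th/R_th = 0.000005825/3 = 0.000001942 A, and R_n = R_th = 3 Ω

Final answer: I_n = 1.942e-06 A, R_n = 3 Ω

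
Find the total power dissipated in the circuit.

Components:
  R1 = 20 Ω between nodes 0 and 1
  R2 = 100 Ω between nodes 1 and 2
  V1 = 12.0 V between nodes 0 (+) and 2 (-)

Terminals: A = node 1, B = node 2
Nodal analysis, taking node 2 as the 0 V reference.
Source V1 fixes V_0 = 12 V.
KCL at each unknown node (sum of currents leaving = 0; resistances in Ω):
  Node 1: (V_1 - 12)/20 + (V_1 - 0)/100 = 0
Collecting terms: 0.06 × V_1 = 0.6  =>  V_1 = 10 V
Power in each resistor, P = (ΔV)²/R:
  P_R1 = (12 - 10)²/20 = 0.2 W
  P_R2 = (10 - 0)²/100 = 1 W
P_total = P_R1 + P_R2 = 1.2 W

Final answer: 1.2 W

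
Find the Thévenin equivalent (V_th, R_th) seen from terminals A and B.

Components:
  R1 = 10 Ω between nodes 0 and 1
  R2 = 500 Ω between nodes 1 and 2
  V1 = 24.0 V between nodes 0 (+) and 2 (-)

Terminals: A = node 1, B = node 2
Step 1 — V_th is the open-circuit voltage V_A - V_B (nothing connected across the terminals).
Nodal analysis, taking node 2 as the 0 V reference.
Source V1 fixes V_0 = 24 V.
KCL at each unknown node (sum of currents leaving = 0; resistances in Ω):
  Node 1: (V_1 - 24)/10 + (V_1 - 0)/500 = 0
Collecting terms: 0.102 × V_1 = 2.4  =>  V_1 = 23.53 V
V_th = V_1 - V_2 = 23.53 - 0 = 23.53 V
Step 2 — R_th: zero the source — replace V1 by a short circuit (node 2 merges into node 0) — and find the resistance seen between A (node 1) and B (node 0).
Reduce the network between node 1 (A) and node 0 (B) by series/parallel combination:
  Rp1 = R1 ‖ R2 (parallel, both between nodes 0 and 1) = 1/(1/10 + 1/500) = 9.804 Ω
R_th = 9.804 Ω

Final answer: V_th = 23.53 V, R_th = 9.804 Ω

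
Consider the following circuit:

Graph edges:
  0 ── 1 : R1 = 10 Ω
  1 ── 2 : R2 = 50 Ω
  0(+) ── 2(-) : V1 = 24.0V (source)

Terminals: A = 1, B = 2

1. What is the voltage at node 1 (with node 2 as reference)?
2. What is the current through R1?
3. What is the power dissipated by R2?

Nodal analysis, taking node 2 as the 0 V reference.
Source V1 fixes V_0 = 24 V.
KCL at each unknown node (sum of currents leaving = 0; resistances in Ω):
  Node 1: (V_1 - 24)/10 + (V_1 - 0)/50 = 0
Collecting terms: 0.12 × V_1 = 2.4  =>  V_1 = 20 V
Part 1:
  Read off the nodal solution: V_1 = 20 V
Part 2:
  I_R1 = (V_0 - V_1)/R1 = (24 - 20)/10 = 0.4 A
  Magnitude: I_R1 = 0.4 A
Part 3:
  I_R2 = (V_1 - V_2)/R2 = (20 - 0)/50 = 0.4 A
  P_R2 = I_R2² × R2 = (0.4)² × 50 = 8 W

Final answers:
1. V_1 = 20 V
2. I_R1 = 0.4 A
3. P_R2 = 8 W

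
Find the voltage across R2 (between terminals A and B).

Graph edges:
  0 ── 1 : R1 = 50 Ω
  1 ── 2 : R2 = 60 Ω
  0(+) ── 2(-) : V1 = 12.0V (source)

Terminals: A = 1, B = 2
R1 and R2 are in series across V1 (node 0 → node 1 → node 2), and the output A–B is taken across R2, so this is a voltage divider.
Series current: I = V1/(R1 + R2) = 12/(50 + 60) = 12/110 = 0.1091 A
V_R2 = I × R2 = V1 × R2/(R1 + R2) = 12 × 60/110 = 6.545 V

Final answer: 6.545 V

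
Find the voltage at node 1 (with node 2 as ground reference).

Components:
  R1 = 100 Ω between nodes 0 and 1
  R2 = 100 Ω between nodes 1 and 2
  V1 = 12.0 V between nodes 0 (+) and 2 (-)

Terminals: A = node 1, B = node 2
Nodal analysis, taking node 2 as the 0 V reference.
Source V1 fixes V_0 = 12 V.
KCL at each unknown node (sum of currents leaving = 0; resistances in Ω):
  Node 1: (V_1 - 12)/100 + (V_1 - 0)/100 = 0
Collecting terms: 0.02 × V_1 = 0.12  =>  V_1 = 6 V
The requested potential is V_1 = 6 V.

Final answer: V_1 = 6 V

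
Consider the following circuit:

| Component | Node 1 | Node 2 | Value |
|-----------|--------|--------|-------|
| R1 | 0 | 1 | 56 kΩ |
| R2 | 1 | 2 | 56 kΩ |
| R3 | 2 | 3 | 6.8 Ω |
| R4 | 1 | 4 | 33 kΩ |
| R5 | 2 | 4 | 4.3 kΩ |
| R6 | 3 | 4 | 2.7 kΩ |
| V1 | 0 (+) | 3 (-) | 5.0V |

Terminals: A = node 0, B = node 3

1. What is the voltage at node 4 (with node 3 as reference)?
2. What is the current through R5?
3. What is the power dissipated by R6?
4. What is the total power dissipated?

Nodal analysis, taking node 3 as the 0 V reference.
Source V1 fixes V_0 = 5 V.
KCL at each unknown node (sum of currents leaving = 0; resistances in Ω):
  Node 1: (V_1 - 5)/56000 + (V_1 - V_2)/56000 + (V_1 - V_4)/33000 = 0
  Node 2: (V_2 - V_1)/56000 + (V_2 - 0)/6.8 + (V_2 - V_4)/4300 = 0
  Node 4: (V_4 - V_1)/33000 + (V_4 - V_2)/4300 + (V_4 - 0)/2700 = 0
Collecting terms (coefficients in siemens):
  0.00006602·V_1 - 0.00001786·V_2 - 0.0000303·V_4 = 0.00008929
  0.1473·V_2 - 0.00001786·V_1 - 0.0002326·V_4 = 0
  0.0006332·V_4 - 0.0000303·V_1 - 0.0002326·V_2 = 0
Solving these 3 simultaneous equations (Gaussian elimination) gives:
  V_1 = 1.383 V, V_2 = 0.0002723 V, V_4 = 0.06628 V
Part 1:
  Read off the nodal solution: V_4 = 0.06628 V
Part 2:
  I_R5 = (V_2 - V_4)/R5 = (0.0002723 - 0.06628)/4300 = -0.00001535 A
  Magnitude: I_R5 = 0.00001535 A
Part 3:
  I_R6 = (V_3 - V_4)/R6 = (0 - 0.06628)/2700 = -0.00002455 A
  P_R6 = I_R6² × R6 = (-0.00002455)² × 2700 = 0.000001627 W
Part 4:
  Power in each resistor, P = (ΔV)²/R:
    P_R1 = (5 - 1.383)²/56000 = 0.0002336 W
    P_R2 = (1.383 - 0.0002723)²/56000 = 0.00003414 W
    P_R3 = (0.0002723 - 0)²/6.8 = 0.0000000109 W
    P_R4 = (1.383 - 0.06628)²/33000 = 0.00005253 W
    P_R5 = (0.0002723 - 0.06628)²/4300 = 0.000001013 W
    P_R6 = (0 - 0.06628)²/2700 = 0.000001627 W
  P_total = P_R1 + P_R2 + P_R3 + P_R4 + P_R5 + P_R6 = 0.000323 W

Final answers:
1. V_4 = 0.06628 V
2. I_R5 = 1.535e-05 A
3. P_R6 = 1.627e-06 W
4. P_total = 0.000323 W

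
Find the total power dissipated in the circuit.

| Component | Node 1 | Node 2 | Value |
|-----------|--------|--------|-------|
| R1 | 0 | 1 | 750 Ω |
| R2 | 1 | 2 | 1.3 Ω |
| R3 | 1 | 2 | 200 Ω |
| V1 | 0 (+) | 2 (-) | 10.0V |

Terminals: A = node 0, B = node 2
Nodal analysis, taking node 2 as the 0 V reference.
Source V1 fixes V_0 = 10 V.
KCL at each unknown node (sum of currents leaving = 0; resistances in Ω):
  Node 1: (V_1 - 10)/750 + (V_1 - 0)/1.3 + (V_1 - 0)/200 = 0
Collecting terms: 0.7756 × V_1 = 0.01333  =>  V_1 = 0.01719 V
Power in each resistor, P = (ΔV)²/R:
  P_R1 = (10 - 0.01719)²/750 = 0.1329 W
  P_R2 = (0.01719 - 0)²/1.3 = 0.0002274 W
  P_R3 = (0.01719 - 0)²/200 = 0.000001478 W
P_total = P_R1 + P_R2 + P_R3 = 0.1331 W

Final answer: 0.1331 W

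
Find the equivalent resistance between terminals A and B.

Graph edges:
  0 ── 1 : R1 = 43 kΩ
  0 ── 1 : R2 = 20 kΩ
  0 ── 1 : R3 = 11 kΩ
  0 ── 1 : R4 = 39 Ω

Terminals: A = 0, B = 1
Reduce the network between node 0 (A) and node 1 (B) by series/parallel combination:
  Rp1 = R1 ‖ R2 ‖ R3 ‖ R4 (parallel, all between nodes 0 and 1) = 1/(1/43000 + 1/20000 + 1/11000 + 1/39) = 38.75 Ω
R_eq = 38.75 Ω

Final answer: 38.75 Ω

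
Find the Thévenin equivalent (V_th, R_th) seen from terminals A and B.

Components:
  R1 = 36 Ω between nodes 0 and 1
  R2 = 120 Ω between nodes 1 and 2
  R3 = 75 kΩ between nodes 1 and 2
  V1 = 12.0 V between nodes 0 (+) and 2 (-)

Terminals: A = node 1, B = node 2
Step 1 — V_th is the open-circuit voltage V_A - V_B (nothing connected across the terminals).
Nodal analysis, taking node 2 as the 0 V reference.
Source V1 fixes V_0 = 12 V.
KCL at each unknown node (sum of currents leaving = 0; resistances in Ω):
  Node 1: (V_1 - 12)/36 + (V_1 - 0)/120 + (V_1 - 0)/75000 = 0
Collecting terms: 0.03612 × V_1 = 0.3333  =>  V_1 = 9.227 V
V_th = V_1 - V_2 = 9.227 - 0 = 9.227 V
Step 2 — R_th: zero the source — replace V1 by a short circuit (node 2 merges into node 0) — and find the resistance seen between A (node 1) and B (node 0).
Reduce the network between node 1 (A) and node 0 (B) by series/parallel combination:
  Rp1 = R1 ‖ R2 ‖ R3 (parallel, all between nodes 0 and 1) = 1/(1/36 + 1/120 + 1/75000) = 27.68 Ω
R_th = 27.68 Ω

Final answer: V_th = 9.227 V, R_th = 27.68 Ω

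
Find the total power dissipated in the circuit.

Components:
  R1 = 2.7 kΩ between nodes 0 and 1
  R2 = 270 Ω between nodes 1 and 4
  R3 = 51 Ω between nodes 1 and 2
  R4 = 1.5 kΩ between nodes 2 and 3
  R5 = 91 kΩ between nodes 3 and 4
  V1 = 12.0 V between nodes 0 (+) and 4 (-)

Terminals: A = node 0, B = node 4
Nodal analysis, taking node 4 as the 0 V reference.
Source V1 fixes V_0 = 12 V.
KCL at each unknown node (sum of currents leaving = 0; resistances in Ω):
  Node 1: (V_1 - 12)/2700 + (V_1 - 0)/270 + (V_1 - V_2)/51 = 0
  Node 2: (V_2 - V_1)/51 + (V_2 - V_3)/1500 = 0
  Node 3: (V_3 - V_2)/1500 + (V_3 - 0)/91000 = 0
Collecting terms (coefficients in siemens):
  0.02368·V_1 - 0.01961·V_2 = 0.004444
  0.02027·V_2 - 0.01961·V_1 - 0.0006667·V_3 = 0
  0.0006777·V_3 - 0.0006667·V_2 = 0
Solving these 3 simultaneous equations (Gaussian elimination) gives:
  V_1 = 1.088 V, V_2 = 1.087 V, V_3 = 1.07 V
Power in each resistor, P = (ΔV)²/R:
  P_R1 = (12 - 1.088)²/2700 = 0.0441 W
  P_R2 = (1.088 - 0)²/270 = 0.004384 W
  P_R3 = (1.088 - 1.087)²/51 = 0.000000007048 W
  P_R4 = (1.087 - 1.07)²/1500 = 0.0000002073 W
  P_R5 = (1.07 - 0)²/91000 = 0.00001258 W
P_total = P_R1 + P_R2 + P_R3 + P_R4 + P_R5 = 0.0485 W

Final answer: 0.0485 W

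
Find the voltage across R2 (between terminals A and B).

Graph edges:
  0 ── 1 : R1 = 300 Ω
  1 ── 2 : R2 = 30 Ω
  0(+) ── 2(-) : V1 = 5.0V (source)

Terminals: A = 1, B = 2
R1 and R2 are in series across V1 (node 0 → node 1 → node 2), and the output A–B is taken across R2, so this is a voltage divider.
Series current: I = V1/(R1 + R2) = 5/(300 + 30) = 5/330 = 0.01515 A
V_R2 = I × R2 = V1 × R2/(R1 + R2) = 5 × 30/330 = 0.4545 V

Final answer: 0.4545 V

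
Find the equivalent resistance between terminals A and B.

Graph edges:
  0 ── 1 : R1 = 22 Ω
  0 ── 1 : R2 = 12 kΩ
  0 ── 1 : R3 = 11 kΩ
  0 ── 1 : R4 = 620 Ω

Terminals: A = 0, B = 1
Reduce the network between node 0 (A) and node 1 (B) by series/parallel combination:
  Rp1 = R1 ‖ R2 ‖ R3 ‖ R4 (parallel, all between nodes 0 and 1) = 1/(1/22 + 1/12000 + 1/11000 + 1/620) = 21.17 Ω
R_eq = 21.17 Ω

Final answer: 21.17 Ω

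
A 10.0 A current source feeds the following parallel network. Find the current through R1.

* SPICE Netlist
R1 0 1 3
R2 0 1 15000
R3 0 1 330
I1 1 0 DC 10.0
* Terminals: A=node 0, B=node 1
All resistors sit directly between nodes 0 and 1, so they are in parallel and share one voltage V; the full source current 10 A splits among them.
1/R_par = 1/3 + 1/15000 + 1/330 = 0.3364 S  =>  R_par = 2.972 Ω
V = I × R_par = 10 × 2.972 = 29.72 V
I_R1 = V/R1 = 29.72/3 = 9.908 A

Final answer: 9.908 A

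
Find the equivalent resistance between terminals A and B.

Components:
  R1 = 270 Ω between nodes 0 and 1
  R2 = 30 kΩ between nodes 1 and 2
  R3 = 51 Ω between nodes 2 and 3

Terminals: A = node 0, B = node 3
Reduce the network between node 0 (A) and node 3 (B) by series/parallel combination:
  Rs1 = R1 + R2 (series, joined only at node 1) = 270 + 30000 = 30270 Ω
  Rs2 = R3 + Rs1 (series, joined only at node 2) = 51 + 30270 = 30320 Ω
R_eq = 30.32 kΩ

Final answer: 30.32 kΩ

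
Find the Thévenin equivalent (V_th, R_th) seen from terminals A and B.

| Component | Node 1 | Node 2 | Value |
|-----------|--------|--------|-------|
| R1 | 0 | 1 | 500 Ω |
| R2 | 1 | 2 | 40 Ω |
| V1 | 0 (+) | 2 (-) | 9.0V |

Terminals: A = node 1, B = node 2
Step 1 — V_th is the open-circuit voltage V_A - V_B (nothing connected across the terminals).
Nodal analysis, taking node 2 as the 0 V reference.
Source V1 fixes V_0 = 9 V.
KCL at each unknown node (sum of currents leaving = 0; resistances in Ω):
  Node 1: (V_1 - 9)/500 + (V_1 - 0)/40 = 0
Collecting terms: 0.027 × V_1 = 0.018  =>  V_1 = 0.6667 V
V_th = V_1 - V_2 = 0.6667 - 0 = 0.6667 V
Step 2 — R_th: zero the source — replace V1 by a short circuit (node 2 merges into node 0) — and find the resistance seen between A (node 1) and B (node 0).
Reduce the network between node 1 (A) and node 0 (B) by series/parallel combination:
  Rp1 = R1 ‖ R2 (parallel, both between nodes 0 and 1) = 1/(1/500 + 1/40) = 37.04 Ω
R_th = 37.04 Ω

Final answer: V_th = 0.6667 V, R_th = 37.04 Ω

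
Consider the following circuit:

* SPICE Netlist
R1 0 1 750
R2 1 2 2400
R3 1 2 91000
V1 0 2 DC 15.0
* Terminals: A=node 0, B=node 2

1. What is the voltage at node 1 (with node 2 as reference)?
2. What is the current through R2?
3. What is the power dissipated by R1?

Nodal analysis, taking node 2 as the 0 V reference.
Source V1 fixes V_0 = 15 V.
KCL at each unknown node (sum of currents leaving = 0; resistances in Ω):
  Node 1: (V_1 - 15)/750 + (V_1 - 0)/2400 + (V_1 - 0)/91000 = 0
Collecting terms: 0.001761 × V_1 = 0.02  =>  V_1 = 11.36 V
Part 1:
  Read off the nodal solution: V_1 = 11.36 V
Part 2:
  I_R2 = (V_1 - V_2)/R2 = (11.36 - 0)/2400 = 0.004732 A
  Magnitude: I_R2 = 0.004732 A
Part 3:
  I_R1 = (V_0 - V_1)/R1 = (15 - 11.36)/750 = 0.004857 A
  P_R1 = I_R1² × R1 = (0.004857)² × 750 = 0.01769 W

Final answers:
1. V_1 = 11.36 V
2. I_R2 = 0.004732 A
3. P_R1 = 0.01769 W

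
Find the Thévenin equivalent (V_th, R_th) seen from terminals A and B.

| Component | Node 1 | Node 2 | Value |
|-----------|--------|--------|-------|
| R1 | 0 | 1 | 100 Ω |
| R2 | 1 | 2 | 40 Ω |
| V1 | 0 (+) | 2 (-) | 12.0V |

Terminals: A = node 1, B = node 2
Step 1 — V_th is the open-circuit voltage V_A - V_B (nothing connected across the terminals).
Nodal analysis, taking node 2 as the 0 V reference.
Source V1 fixes V_0 = 12 V.
KCL at each unknown node (sum of currents leaving = 0; resistances in Ω):
  Node 1: (V_1 - 12)/100 + (V_1 - 0)/40 = 0
Collecting terms: 0.035 × V_1 = 0.12  =>  V_1 = 3.429 V
V_th = V_1 - V_2 = 3.429 - 0 = 3.429 V
Step 2 — R_th: zero the source — replace V1 by a short circuit (node 2 merges into node 0) — and find the resistance seen between A (node 1) and B (node 0).
Reduce the network between node 1 (A) and node 0 (B) by series/parallel combination:
  Rp1 = R1 ‖ R2 (parallel, both between nodes 0 and 1) = 1/(1/100 + 1/40) = 28.57 Ω
R_th = 28.57 Ω

Final answer: V_th = 3.429 V, R_th = 28.57 Ω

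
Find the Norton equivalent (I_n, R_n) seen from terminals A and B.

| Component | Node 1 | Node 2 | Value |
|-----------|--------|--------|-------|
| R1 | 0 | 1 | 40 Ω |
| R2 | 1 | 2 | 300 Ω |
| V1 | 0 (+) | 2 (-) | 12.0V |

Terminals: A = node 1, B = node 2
Find the Thévenin equivalent first; then I_n = V_th/R_th and R_n = R_th.
Step 1 — V_th is the open-circuit voltage V_A - V_B (nothing connected across the terminals).
Nodal analysis, taking node 2 as the 0 V reference.
Source V1 fixes V_0 = 12 V.
KCL at each unknown node (sum of currents leaving = 0; resistances in Ω):
  Node 1: (V_1 - 12)/40 + (V_1 - 0)/300 = 0
Collecting terms: 0.02833 × V_1 = 0.3  =>  V_1 = 10.59 V
V_th = V_1 - V_2 = 10.59 - 0 = 10.59 V
Step 2 — R_th: zero the source — replace V1 by a short circuit (node 2 merges into node 0) — and find the resistance seen between A (node 1) and B (node 0).
Reduce the network between node 1 (A) and node 0 (B) by series/parallel combination:
  Rp1 = R1 ‖ R2 (parallel, both between nodes 0 and 1) = 1/(1/40 + 1/300) = 35.29 Ω
R_th = 35.29 Ω
I_n = V_th/R_th = 10.59/35.29 = 0.3 A, and R_n = R_th = 35.29 Ω

Final answer: I_n = 0.3 A, R_n = 35.29 Ω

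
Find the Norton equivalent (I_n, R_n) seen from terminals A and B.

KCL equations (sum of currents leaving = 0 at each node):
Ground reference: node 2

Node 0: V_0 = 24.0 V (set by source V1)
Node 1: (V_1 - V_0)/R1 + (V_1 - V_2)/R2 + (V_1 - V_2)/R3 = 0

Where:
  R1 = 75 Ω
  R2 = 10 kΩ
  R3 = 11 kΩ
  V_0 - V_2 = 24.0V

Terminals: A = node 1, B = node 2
Find the Thévenin equivalent first; then I_n = V_th/R_th and R_n = R_th.
Step 1 — V_th is the open-circuit voltage V_A - V_B (nothing connected across the terminals).
Nodal analysis, taking node 2 as the 0 V reference.
Source V1 fixes V_0 = 24 V.
KCL at each unknown node (sum of currents leaving = 0; resistances in Ω):
  Node 1: (V_1 - 24)/75 + (V_1 - 0)/10000 + (V_1 - 0)/11000 = 0
Collecting terms: 0.01352 × V_1 = 0.32  =>  V_1 = 23.66 V
V_th = V_1 - V_2 = 23.66 - 0 = 23.66 V
Step 2 — R_th: zero the source — replace V1 by a short circuit (node 2 merges into node 0) — and find the resistance seen between A (node 1) and B (node 0).
Reduce the network between node 1 (A) and node 0 (B) by series/parallel combination:
  Rp1 = R1 ‖ R2 ‖ R3 (parallel, all between nodes 0 and 1) = 1/(1/75 + 1/10000 + 1/11000) = 73.94 Ω
R_th = 73.94 Ω
I_n = V_th/R_th = 23.66/73.94 = 0.32 A, and R_n = R_th = 73.94 Ω

Final answer: I_n = 0.32 A, R_n = 73.94 Ω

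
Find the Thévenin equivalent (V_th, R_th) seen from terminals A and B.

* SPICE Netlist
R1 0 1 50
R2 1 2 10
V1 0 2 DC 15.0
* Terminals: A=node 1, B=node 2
Step 1 — V_th is the open-circuit voltage V_A - V_B (nothing connected across the terminals).
Nodal analysis, taking node 2 as the 0 V reference.
Source V1 fixes V_0 = 15 V.
KCL at each unknown node (sum of currents leaving = 0; resistances in Ω):
  Node 1: (V_1 - 15)/50 + (V_1 - 0)/10 = 0
Collecting terms: 0.12 × V_1 = 0.3  =>  V_1 = 2.5 V
V_th = V_1 - V_2 = 2.5 - 0 = 2.5 V
Step 2 — R_th: zero the source — replace V1 by a short circuit (node 2 merges into node 0) — and find the resistance seen between A (node 1) and B (node 0).
Reduce the network between node 1 (A) and node 0 (B) by series/parallel combination:
  Rp1 = R1 ‖ R2 (parallel, both between nodes 0 and 1) = 1/(1/50 + 1/10) = 8.333 Ω
R_th = 8.333 Ω

Final answer: V_th = 2.5 V, R_th = 8.333 Ω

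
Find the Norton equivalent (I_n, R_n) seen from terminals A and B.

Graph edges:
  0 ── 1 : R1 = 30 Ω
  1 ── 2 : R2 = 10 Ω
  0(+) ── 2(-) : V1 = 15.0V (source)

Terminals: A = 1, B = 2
Find the Thévenin equivalent first; then I_n = V_th/R_th and R_n = R_th.
Step 1 — V_th is the open-circuit voltage V_A - V_B (nothing connected across the terminals).
Nodal analysis, taking node 2 as the 0 V reference.
Source V1 fixes V_0 = 15 V.
KCL at each unknown node (sum of currents leaving = 0; resistances in Ω):
  Node 1: (V_1 - 15)/30 + (V_1 - 0)/10 = 0
Collecting terms: 0.1333 × V_1 = 0.5  =>  V_1 = 3.75 V
V_th = V_1 - V_2 = 3.75 - 0 = 3.75 V
Step 2 — R_th: zero the source — replace V1 by a short circuit (node 2 merges into node 0) — and find the resistance seen between A (node 1) and B (node 0).
Reduce the network between node 1 (A) and node 0 (B) by series/parallel combination:
  Rp1 = R1 ‖ R2 (parallel, both between nodes 0 and 1) = 1/(1/30 + 1/10) = 7.5 Ω
R_th = 7.5 Ω
I_n = V_th/R_th = 3.75/7.5 = 0.5 A, and R_n = R_th = 7.5 Ω

Final answer: I_n = 0.5 A, R_n = 7.5 Ω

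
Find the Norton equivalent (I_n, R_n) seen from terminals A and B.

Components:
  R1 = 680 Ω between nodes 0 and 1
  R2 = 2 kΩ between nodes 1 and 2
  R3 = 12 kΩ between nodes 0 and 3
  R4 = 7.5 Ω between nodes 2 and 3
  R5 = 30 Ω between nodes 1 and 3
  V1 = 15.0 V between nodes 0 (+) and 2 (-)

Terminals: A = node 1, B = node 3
Find the Thévenin equivalent first; then I_n = V_th/R_th and R_n = R_th.
Step 1 — V_th is the open-circuit voltage V_A - V_B (nothing connected across the terminals).
Nodal analysis, taking node 2 as the 0 V reference.
Source V1 fixes V_0 = 15 V.
KCL at each unknown node (sum of currents leaving = 0; resistances in Ω):
  Node 1: (V_1 - 15)/680 + (V_1 - 0)/2000 + (V_1 - V_3)/30 = 0
  Node 3: (V_3 - 15)/12000 + (V_3 - 0)/7.5 + (V_3 - V_1)/30 = 0
Collecting terms (coefficients in siemens):
  0.0353·V_1 - 0.03333·V_3 = 0.02206
  0.1667·V_3 - 0.03333·V_1 = 0.00125
Determinant D = (0.0353)(0.1667) - (-0.03333)(-0.03333) = 0.004776
V_1 = [(0.02206)(0.1667) - (-0.03333)(0.00125)]/D = 0.7789 V
V_3 = [(0.0353)(0.00125) - (0.02206)(-0.03333)]/D = 0.1632 V
V_th = V_1 - V_3 = 0.7789 - 0.1632 = 0.6157 V
Step 2 — R_th: zero the source — replace V1 by a short circuit (node 2 merges into node 0) — and find the resistance seen between A (node 1) and B (node 3).
Reduce the network between node 1 (A) and node 3 (B) by series/parallel combination:
  Rp1 = R1 ‖ R2 (parallel, both between nodes 0 and 1) = 1/(1/680 + 1/2000) = 507.5 Ω
  Rp2 = R3 ‖ R4 (parallel, both between nodes 0 and 3) = 1/(1/12000 + 1/7.5) = 7.495 Ω
  Rs1 = Rp1 + Rp2 (series, joined only at node 0) = 507.5 + 7.495 = 515 Ω
  Rp3 = R5 ‖ Rs1 (parallel, both between nodes 1 and 3) = 1/(1/30 + 1/515) = 28.35 Ω
R_th = 28.35 Ω
I_n = V_th/R_th = 0.6157/28.35 = 0.02172 A, and R_n = R_th = 28.35 Ω

Final answer: I_n = 0.02172 A, R_n = 28.35 Ω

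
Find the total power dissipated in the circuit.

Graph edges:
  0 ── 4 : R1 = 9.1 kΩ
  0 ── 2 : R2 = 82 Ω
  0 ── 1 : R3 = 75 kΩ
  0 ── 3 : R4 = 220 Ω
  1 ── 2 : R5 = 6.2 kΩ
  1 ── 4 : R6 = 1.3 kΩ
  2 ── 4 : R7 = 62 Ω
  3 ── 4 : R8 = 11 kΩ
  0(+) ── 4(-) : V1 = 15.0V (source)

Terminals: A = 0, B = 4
Nodal analysis, taking node 4 as the 0 V reference.
Source V1 fixes V_0 = 15 V.
KCL at each unknown node (sum of currents leaving = 0; resistances in Ω):
  Node 1: (V_1 - 15)/75000 + (V_1 - V_2)/6200 + (V_1 - 0)/1300 = 0
  Node 2: (V_2 - 15)/82 + (V_2 - V_1)/6200 + (V_2 - 0)/62 = 0
  Node 3: (V_3 - 15)/220 + (V_3 - 0)/11000 = 0
Collecting terms (coefficients in siemens):
  0.0009439·V_1 - 0.0001613·V_2 = 0.0002
  0.02849·V_2 - 0.0001613·V_1 = 0.1829
  0.004636·V_3 = 0.06818
Solving these 3 simultaneous equations (Gaussian elimination) gives:
  V_1 = 1.311 V, V_2 = 6.429 V, V_3 = 14.71 V
Power in each resistor, P = (ΔV)²/R:
  P_R1 = (15 - 0)²/9100 = 0.02473 W
  P_R2 = (15 - 6.429)²/82 = 0.8958 W
  P_R3 = (15 - 1.311)²/75000 = 0.002499 W
  P_R4 = (15 - 14.71)²/220 = 0.0003932 W
  P_R5 = (1.311 - 6.429)²/6200 = 0.004226 W
  P_R6 = (1.311 - 0)²/1300 = 0.001321 W
  P_R7 = (6.429 - 0)²/62 = 0.6667 W
  P_R8 = (14.71 - 0)²/11000 = 0.01966 W
P_total = P_R1 + P_R2 + P_R3 + P_R4 + P_R5 + P_R6 + P_R7 + P_R8 = 1.615 W

Final answer: 1.615 W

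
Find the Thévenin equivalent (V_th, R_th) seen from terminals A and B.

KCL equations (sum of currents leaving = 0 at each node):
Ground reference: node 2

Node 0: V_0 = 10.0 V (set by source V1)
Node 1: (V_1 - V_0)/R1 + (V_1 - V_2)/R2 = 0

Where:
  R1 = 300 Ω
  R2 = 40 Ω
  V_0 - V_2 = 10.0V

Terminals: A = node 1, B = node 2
Step 1 — V_th is the open-circuit voltage V_A - V_B (nothing connected across the terminals).
Nodal analysis, taking node 2 as the 0 V reference.
Source V1 fixes V_0 = 10 V.
KCL at each unknown node (sum of currents leaving = 0; resistances in Ω):
  Node 1: (V_1 - 10)/300 + (V_1 - 0)/40 = 0
Collecting terms: 0.02833 × V_1 = 0.03333  =>  V_1 = 1.176 V
V_th = V_1 - V_2 = 1.176 - 0 = 1.176 V
Step 2 — R_th: zero the source — replace V1 by a short circuit (node 2 merges into node 0) — and find the resistance seen between A (node 1) and B (node 0).
Reduce the network between node 1 (A) and node 0 (B) by series/parallel combination:
  Rp1 = R1 ‖ R2 (parallel, both between nodes 0 and 1) = 1/(1/300 + 1/40) = 35.29 Ω
R_th = 35.29 Ω

Final answer: V_th = 1.176 V, R_th = 35.29 Ω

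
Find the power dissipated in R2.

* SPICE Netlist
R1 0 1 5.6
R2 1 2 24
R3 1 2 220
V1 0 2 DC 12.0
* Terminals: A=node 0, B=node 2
Nodal analysis, taking node 2 as the 0 V reference.
Source V1 fixes V_0 = 12 V.
KCL at each unknown node (sum of currents leaving = 0; resistances in Ω):
  Node 1: (V_1 - 12)/5.6 + (V_1 - 0)/24 + (V_1 - 0)/220 = 0
Collecting terms: 0.2248 × V_1 = 2.143  =>  V_1 = 9.533 V
I_R2 = (V_1 - V_2)/R2 = (9.533 - 0)/24 = 0.3972 A
P_R2 = I_R2² × R2 = (0.3972)² × 24 = 3.787 W

Final answer: 3.787 W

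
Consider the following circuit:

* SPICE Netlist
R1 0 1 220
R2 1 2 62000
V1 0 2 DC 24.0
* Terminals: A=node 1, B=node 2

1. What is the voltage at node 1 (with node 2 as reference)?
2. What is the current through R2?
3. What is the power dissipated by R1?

Nodal analysis, taking node 2 as the 0 V reference.
Source V1 fixes V_0 = 24 V.
KCL at each unknown node (sum of currents leaving = 0; resistances in Ω):
  Node 1: (V_1 - 24)/220 + (V_1 - 0)/62000 = 0
Collecting terms: 0.004562 × V_1 = 0.1091  =>  V_1 = 23.92 V
Part 1:
  Read off the nodal solution: V_1 = 23.92 V
Part 2:
  I_R2 = (V_1 - V_2)/R2 = (23.92 - 0)/62000 = 0.0003857 A
  Magnitude: I_R2 = 0.0003857 A
Part 3:
  I_R1 = (V_0 - V_1)/R1 = (24 - 23.92)/220 = 0.0003857 A
  P_R1 = I_R1² × R1 = (0.0003857)² × 220 = 0.00003273 W

Final answers:
1. V_1 = 23.92 V
2. I_R2 = 0.0003857 A
3. P_R1 = 3.273e-05 W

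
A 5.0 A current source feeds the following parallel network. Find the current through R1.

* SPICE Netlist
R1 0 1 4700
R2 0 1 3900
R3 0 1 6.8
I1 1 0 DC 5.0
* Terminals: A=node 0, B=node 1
All resistors sit directly between nodes 0 and 1, so they are in parallel and share one voltage V; the full source current 5 A splits among them.
1/R_par = 1/4700 + 1/3900 + 1/6.8 = 0.1475 S  =>  R_par = 6.778 Ω
V = I × R_par = 5 × 6.778 = 33.89 V
I_R1 = V/R1 = 33.89/4700 = 0.007211 A

Final answer: 0.007211 A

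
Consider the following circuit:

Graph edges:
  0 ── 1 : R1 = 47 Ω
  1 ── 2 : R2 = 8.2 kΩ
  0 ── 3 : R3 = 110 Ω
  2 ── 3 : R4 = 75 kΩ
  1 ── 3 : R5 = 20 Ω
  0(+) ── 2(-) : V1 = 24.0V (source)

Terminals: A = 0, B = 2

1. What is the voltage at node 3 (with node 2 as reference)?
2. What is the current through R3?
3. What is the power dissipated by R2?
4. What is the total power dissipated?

Nodal analysis, taking node 2 as the 0 V reference.
Source V1 fixes V_0 = 24 V.
KCL at each unknown node (sum of currents leaving = 0; resistances in Ω):
  Node 1: (V_1 - 24)/47 + (V_1 - 0)/8200 + (V_1 - V_3)/20 = 0
  Node 3: (V_3 - 24)/110 + (V_3 - 0)/75000 + (V_3 - V_1)/20 = 0
Collecting terms (coefficients in siemens):
  0.0714·V_1 - 0.05·V_3 = 0.5106
  0.0591·V_3 - 0.05·V_1 = 0.2182
Determinant D = (0.0714)(0.0591) - (-0.05)(-0.05) = 0.00172
V_1 = [(0.5106)(0.0591) - (-0.05)(0.2182)]/D = 23.89 V
V_3 = [(0.0714)(0.2182) - (0.5106)(-0.05)]/D = 23.9 V
Part 1:
  Read off the nodal solution: V_3 = 23.9 V
Part 2:
  I_R3 = (V_0 - V_3)/R3 = (24 - 23.9)/110 = 0.0008943 A
  Magnitude: I_R3 = 0.0008943 A
Part 3:
  I_R2 = (V_1 - V_2)/R2 = (23.89 - 0)/8200 = 0.002913 A
  P_R2 = I_R2² × R2 = (0.002913)² × 8200 = 0.0696 W
Part 4:
  Power in each resistor, P = (ΔV)²/R:
    P_R1 = (24 - 23.89)²/47 = 0.0002569 W
    P_R2 = (23.89 - 0)²/8200 = 0.0696 W
    P_R3 = (24 - 23.9)²/110 = 0.00008797 W
    P_R4 = (0 - 23.9)²/75000 = 0.007617 W
    P_R5 = (23.89 - 23.9)²/20 = 0.000006626 W
  P_total = P_R1 + P_R2 + P_R3 + P_R4 + P_R5 = 0.07757 W

Final answers:
1. V_3 = 23.9 V
2. I_R3 = 0.0008943 A
3. P_R2 = 0.0696 W
4. P_total = 0.07757 W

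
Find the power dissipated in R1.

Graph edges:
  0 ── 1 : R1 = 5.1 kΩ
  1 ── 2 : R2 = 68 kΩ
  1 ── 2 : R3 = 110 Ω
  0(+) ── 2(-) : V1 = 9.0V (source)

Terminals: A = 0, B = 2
Nodal analysis, taking node 2 as the 0 V reference.
Source V1 fixes V_0 = 9 V.
KCL at each unknown node (sum of currents leaving = 0; resistances in Ω):
  Node 1: (V_1 - 9)/5100 + (V_1 - 0)/68000 + (V_1 - 0)/110 = 0
Collecting terms: 0.009302 × V_1 = 0.001765  =>  V_1 = 0.1897 V
I_R1 = (V_0 - V_1)/R1 = (9 - 0.1897)/5100 = 0.001728 A
P_R1 = I_R1² × R1 = (0.001728)² × 5100 = 0.01522 W

Final answer: 0.01522 W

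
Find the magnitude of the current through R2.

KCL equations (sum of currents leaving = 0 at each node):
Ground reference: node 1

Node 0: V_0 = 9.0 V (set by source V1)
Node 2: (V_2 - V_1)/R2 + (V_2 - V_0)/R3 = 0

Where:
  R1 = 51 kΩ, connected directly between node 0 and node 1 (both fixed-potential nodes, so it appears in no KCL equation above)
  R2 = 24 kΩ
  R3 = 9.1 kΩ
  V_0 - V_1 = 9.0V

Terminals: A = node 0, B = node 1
Nodal analysis, taking node 1 as the 0 V reference.
Source V1 fixes V_0 = 9 V.
KCL at each unknown node (sum of currents leaving = 0; resistances in Ω):
  Node 2: (V_2 - 0)/24000 + (V_2 - 9)/9100 = 0
Collecting terms: 0.0001516 × V_2 = 0.000989  =>  V_2 = 6.526 V
I_R2 = (V_1 - V_2)/R2 = (0 - 6.526)/24000 = -0.0002719 A
|I_R2| = 0.0002719 A

Final answer: |I_R2| = 0.0002719 A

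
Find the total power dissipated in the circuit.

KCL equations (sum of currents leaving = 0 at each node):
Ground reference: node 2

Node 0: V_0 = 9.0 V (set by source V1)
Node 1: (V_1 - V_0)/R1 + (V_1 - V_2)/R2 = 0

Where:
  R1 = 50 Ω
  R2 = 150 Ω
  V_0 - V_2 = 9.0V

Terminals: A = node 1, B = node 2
Nodal analysis, taking node 2 as the 0 V reference.
Source V1 fixes V_0 = 9 V.
KCL at each unknown node (sum of currents leaving = 0; resistances in Ω):
  Node 1: (V_1 - 9)/50 + (V_1 - 0)/150 = 0
Collecting terms: 0.02667 × V_1 = 0.18  =>  V_1 = 6.75 V
Power in each resistor, P = (ΔV)²/R:
  P_R1 = (9 - 6.75)²/50 = 0.1013 W
  P_R2 = (6.75 - 0)²/150 = 0.3038 W
P_total = P_R1 + P_R2 = 0.405 W

Final answer: 0.405 W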